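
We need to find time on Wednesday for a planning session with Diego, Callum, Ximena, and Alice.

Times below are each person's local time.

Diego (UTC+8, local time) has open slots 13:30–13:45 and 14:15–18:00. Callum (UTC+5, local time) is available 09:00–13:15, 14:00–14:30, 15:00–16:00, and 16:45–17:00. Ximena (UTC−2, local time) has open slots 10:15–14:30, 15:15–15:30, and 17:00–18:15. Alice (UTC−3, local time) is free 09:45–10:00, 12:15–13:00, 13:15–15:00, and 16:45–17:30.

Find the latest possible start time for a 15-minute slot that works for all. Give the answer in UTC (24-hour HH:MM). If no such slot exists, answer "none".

none

Diego → UTC: 05:30–05:45, 06:15–10:00.
Callum → UTC: 04:00–08:15, 09:00–09:30, 10:00–11:00, 11:45–12:00.
Ximena → UTC: 12:15–16:30, 17:15–17:30, 19:00–20:15.
Alice → UTC: 12:45–13:00, 15:15–16:00, 16:15–18:00, 19:45–20:30.
Diego ∩ Callum: 05:30–05:45, 06:15–08:15, 09:00–09:30.
Diego ∩ Callum ∩ Ximena: (none).
Diego ∩ Callum ∩ Ximena ∩ Alice: (none).
Windows ≥ 15 min: (none).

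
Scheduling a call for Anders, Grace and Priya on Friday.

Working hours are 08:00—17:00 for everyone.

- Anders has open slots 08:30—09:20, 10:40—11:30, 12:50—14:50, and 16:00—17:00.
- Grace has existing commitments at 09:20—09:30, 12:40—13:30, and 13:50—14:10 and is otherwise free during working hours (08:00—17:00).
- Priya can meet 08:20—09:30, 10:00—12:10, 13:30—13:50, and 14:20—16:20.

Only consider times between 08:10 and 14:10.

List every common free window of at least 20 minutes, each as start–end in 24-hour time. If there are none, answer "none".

Grace free within 08:00–17:00: 08:00–09:20, 09:30–12:40, 13:30–13:50, 14:10–17:00.
Anders ∩ Grace: 08:30–09:20, 10:40–11:30, 13:30–13:50, 14:10–14:50, 16:00–17:00.
Anders ∩ Grace ∩ Priya: 08:30–09:20, 10:40–11:30, 13:30–13:50, 14:20–14:50, 16:00–16:20.
Restricted to 08:10–14:10: 08:30–09:20, 10:40–11:30, 13:30–13:50.
Windows ≥ 20 min: 08:30–09:20, 10:40–11:30, 13:30–13:50.

08:30–09:20, 10:40–11:30, 13:30–13:50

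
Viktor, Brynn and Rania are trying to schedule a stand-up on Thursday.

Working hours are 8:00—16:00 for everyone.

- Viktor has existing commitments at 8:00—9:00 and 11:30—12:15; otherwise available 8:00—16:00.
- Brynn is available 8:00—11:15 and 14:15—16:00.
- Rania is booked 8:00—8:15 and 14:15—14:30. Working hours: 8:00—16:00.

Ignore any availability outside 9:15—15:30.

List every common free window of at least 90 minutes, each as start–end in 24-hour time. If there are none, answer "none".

Viktor free within 08:00–16:00: 09:00–11:30, 12:15–16:00.
Rania free within 08:00–16:00: 08:15–14:15, 14:30–16:00.
Viktor ∩ Brynn: 09:00–11:15, 14:15–16:00.
Viktor ∩ Brynn ∩ Rania: 09:00–11:15, 14:30–16:00.
Restricted to 09:15–15:30: 09:15–11:15, 14:30–15:30.
Windows ≥ 90 min: 09:15–11:15.

09:15–11:15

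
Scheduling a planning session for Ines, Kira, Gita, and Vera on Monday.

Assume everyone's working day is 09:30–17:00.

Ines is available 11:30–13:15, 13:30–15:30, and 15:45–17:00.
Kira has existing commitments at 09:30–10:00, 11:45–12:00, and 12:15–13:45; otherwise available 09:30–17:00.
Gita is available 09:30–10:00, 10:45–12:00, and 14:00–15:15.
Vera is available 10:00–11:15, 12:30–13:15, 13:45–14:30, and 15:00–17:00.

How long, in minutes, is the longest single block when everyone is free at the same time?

Kira free within 09:30–17:00: 10:00–11:45, 12:00–12:15, 13:45–17:00.
Ines ∩ Kira: 11:30–11:45, 12:00–12:15, 13:45–15:30, 15:45–17:00.
Ines ∩ Kira ∩ Gita: 11:30–11:45, 14:00–15:15.
Ines ∩ Kira ∩ Gita ∩ Vera: 14:00–14:30, 15:00–15:15.
Common window lengths: 30, 15 min; longest is 30.

30 minutes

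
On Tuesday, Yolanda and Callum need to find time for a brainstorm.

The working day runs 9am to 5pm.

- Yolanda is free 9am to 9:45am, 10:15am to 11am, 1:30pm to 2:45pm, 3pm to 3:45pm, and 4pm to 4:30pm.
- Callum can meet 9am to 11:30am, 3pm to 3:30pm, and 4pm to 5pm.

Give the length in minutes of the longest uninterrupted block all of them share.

45 minutes

Yolanda ∩ Callum: 09:00–09:45, 10:15–11:00, 15:00–15:30, 16:00–16:30.
Common window lengths: 45, 45, 30, 30 min; longest is 45.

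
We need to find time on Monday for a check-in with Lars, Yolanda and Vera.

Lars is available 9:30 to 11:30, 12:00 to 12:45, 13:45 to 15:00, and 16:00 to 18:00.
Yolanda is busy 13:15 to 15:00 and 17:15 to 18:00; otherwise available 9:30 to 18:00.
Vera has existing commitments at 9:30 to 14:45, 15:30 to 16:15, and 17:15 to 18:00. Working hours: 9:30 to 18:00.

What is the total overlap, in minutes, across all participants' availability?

60 minutes

Yolanda free within 09:30–18:00: 09:30–13:15, 15:00–17:15.
Vera free within 09:30–18:00: 14:45–15:30, 16:15–17:15.
Lars ∩ Yolanda: 09:30–11:30, 12:00–12:45, 16:00–17:15.
Lars ∩ Yolanda ∩ Vera: 16:15–17:15.
Total common minutes: 60.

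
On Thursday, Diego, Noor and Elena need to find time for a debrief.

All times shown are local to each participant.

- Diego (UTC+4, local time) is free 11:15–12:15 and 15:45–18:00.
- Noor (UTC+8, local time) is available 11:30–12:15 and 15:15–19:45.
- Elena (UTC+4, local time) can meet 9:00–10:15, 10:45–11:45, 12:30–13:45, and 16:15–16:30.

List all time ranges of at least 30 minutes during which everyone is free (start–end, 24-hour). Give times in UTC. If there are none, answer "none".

07:15–07:45

Diego → UTC: 07:15–08:15, 11:45–14:00.
Noor → UTC: 03:30–04:15, 07:15–11:45.
Elena → UTC: 05:00–06:15, 06:45–07:45, 08:30–09:45, 12:15–12:30.
Diego ∩ Noor: 07:15–08:15.
Diego ∩ Noor ∩ Elena: 07:15–07:45.
Windows ≥ 30 min: 07:15–07:45.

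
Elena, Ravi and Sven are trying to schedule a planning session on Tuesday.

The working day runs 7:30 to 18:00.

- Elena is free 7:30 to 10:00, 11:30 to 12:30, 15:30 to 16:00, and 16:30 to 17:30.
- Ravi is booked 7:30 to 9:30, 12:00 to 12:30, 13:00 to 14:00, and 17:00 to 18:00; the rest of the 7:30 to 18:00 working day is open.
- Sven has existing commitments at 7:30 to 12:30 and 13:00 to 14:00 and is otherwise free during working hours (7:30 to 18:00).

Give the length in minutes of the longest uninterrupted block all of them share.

30 minutes

Ravi free within 07:30–18:00: 09:30–12:00, 12:30–13:00, 14:00–17:00.
Sven free within 07:30–18:00: 12:30–13:00, 14:00–18:00.
Elena ∩ Ravi: 09:30–10:00, 11:30–12:00, 15:30–16:00, 16:30–17:00.
Elena ∩ Ravi ∩ Sven: 15:30–16:00, 16:30–17:00.
Common window lengths: 30, 30 min; longest is 30.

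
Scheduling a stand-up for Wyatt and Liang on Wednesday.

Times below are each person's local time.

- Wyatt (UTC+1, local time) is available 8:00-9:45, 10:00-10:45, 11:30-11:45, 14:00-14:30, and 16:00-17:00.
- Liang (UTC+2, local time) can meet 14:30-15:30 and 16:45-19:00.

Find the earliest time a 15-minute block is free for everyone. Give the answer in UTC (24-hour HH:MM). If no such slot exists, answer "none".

13:00

Wyatt → UTC: 07:00–08:45, 09:00–09:45, 10:30–10:45, 13:00–13:30, 15:00–16:00.
Liang → UTC: 12:30–13:30, 14:45–17:00.
Wyatt ∩ Liang: 13:00–13:30, 15:00–16:00.
Windows ≥ 15 min: 13:00–13:30, 15:00–16:00.
Earliest such window starts at 13:00.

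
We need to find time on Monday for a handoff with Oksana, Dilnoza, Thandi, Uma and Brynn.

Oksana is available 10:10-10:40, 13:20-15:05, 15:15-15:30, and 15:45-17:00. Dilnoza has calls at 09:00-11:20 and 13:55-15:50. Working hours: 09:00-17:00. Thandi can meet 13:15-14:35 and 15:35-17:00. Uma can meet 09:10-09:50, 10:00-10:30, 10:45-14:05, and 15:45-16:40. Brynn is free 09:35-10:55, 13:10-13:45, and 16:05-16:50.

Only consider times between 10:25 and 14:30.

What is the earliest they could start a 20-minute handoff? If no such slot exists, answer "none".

Dilnoza free within 09:00–17:00: 11:20–13:55, 15:50–17:00.
Oksana ∩ Dilnoza: 13:20–13:55, 15:50–17:00.
Oksana ∩ Dilnoza ∩ Thandi: 13:20–13:55, 15:50–17:00.
Oksana ∩ Dilnoza ∩ Thandi ∩ Uma: 13:20–13:55, 15:50–16:40.
Oksana ∩ Dilnoza ∩ Thandi ∩ Uma ∩ Brynn: 13:20–13:45, 16:05–16:40.
Restricted to 10:25–14:30: 13:20–13:45.
Windows ≥ 20 min: 13:20–13:45.
Earliest such window starts at 13:20.

13:20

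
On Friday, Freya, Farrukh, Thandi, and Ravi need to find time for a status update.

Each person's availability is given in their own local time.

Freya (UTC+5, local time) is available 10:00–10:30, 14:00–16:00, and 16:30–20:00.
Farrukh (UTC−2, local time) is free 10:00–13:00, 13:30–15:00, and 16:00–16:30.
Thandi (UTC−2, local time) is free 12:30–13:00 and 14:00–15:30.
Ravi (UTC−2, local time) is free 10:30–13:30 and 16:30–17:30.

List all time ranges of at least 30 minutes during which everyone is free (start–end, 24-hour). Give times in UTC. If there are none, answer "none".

14:30–15:00

Freya → UTC: 05:00–05:30, 09:00–11:00, 11:30–15:00.
Farrukh → UTC: 12:00–15:00, 15:30–17:00, 18:00–18:30.
Thandi → UTC: 14:30–15:00, 16:00–17:30.
Ravi → UTC: 12:30–15:30, 18:30–19:30.
Freya ∩ Farrukh: 12:00–15:00.
Freya ∩ Farrukh ∩ Thandi: 14:30–15:00.
Freya ∩ Farrukh ∩ Thandi ∩ Ravi: 14:30–15:00.
Windows ≥ 30 min: 14:30–15:00.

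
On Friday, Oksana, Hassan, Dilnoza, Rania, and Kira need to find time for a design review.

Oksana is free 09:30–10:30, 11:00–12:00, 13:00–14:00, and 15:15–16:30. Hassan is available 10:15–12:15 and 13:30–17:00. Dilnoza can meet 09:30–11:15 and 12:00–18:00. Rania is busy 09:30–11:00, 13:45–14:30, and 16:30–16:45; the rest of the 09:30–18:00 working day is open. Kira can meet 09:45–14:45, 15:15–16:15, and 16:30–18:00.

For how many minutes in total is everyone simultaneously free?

90 minutes

Rania free within 09:30–18:00: 11:00–13:45, 14:30–16:30, 16:45–18:00.
Oksana ∩ Hassan: 10:15–10:30, 11:00–12:00, 13:30–14:00, 15:15–16:30.
Oksana ∩ Hassan ∩ Dilnoza: 10:15–10:30, 11:00–11:15, 13:30–14:00, 15:15–16:30.
Oksana ∩ Hassan ∩ Dilnoza ∩ Rania: 11:00–11:15, 13:30–13:45, 15:15–16:30.
Oksana ∩ Hassan ∩ Dilnoza ∩ Rania ∩ Kira: 11:00–11:15, 13:30–13:45, 15:15–16:15.
Total common minutes: 15 + 15 + 60 = 90.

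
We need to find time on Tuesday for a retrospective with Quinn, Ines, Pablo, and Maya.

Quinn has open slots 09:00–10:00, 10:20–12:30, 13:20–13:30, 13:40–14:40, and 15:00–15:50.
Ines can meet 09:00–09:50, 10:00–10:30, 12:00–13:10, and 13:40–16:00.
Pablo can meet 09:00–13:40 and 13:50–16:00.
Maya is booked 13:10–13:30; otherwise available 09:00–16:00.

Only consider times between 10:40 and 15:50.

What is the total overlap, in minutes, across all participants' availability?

130 minutes

Maya free within 09:00–16:00: 09:00–13:10, 13:30–16:00.
Quinn ∩ Ines: 09:00–09:50, 10:20–10:30, 12:00–12:30, 13:40–14:40, 15:00–15:50.
Quinn ∩ Ines ∩ Pablo: 09:00–09:50, 10:20–10:30, 12:00–12:30, 13:50–14:40, 15:00–15:50.
Quinn ∩ Ines ∩ Pablo ∩ Maya: 09:00–09:50, 10:20–10:30, 12:00–12:30, 13:50–14:40, 15:00–15:50.
Restricted to 10:40–15:50: 12:00–12:30, 13:50–14:40, 15:00–15:50.
Total common minutes: 30 + 50 + 50 = 130.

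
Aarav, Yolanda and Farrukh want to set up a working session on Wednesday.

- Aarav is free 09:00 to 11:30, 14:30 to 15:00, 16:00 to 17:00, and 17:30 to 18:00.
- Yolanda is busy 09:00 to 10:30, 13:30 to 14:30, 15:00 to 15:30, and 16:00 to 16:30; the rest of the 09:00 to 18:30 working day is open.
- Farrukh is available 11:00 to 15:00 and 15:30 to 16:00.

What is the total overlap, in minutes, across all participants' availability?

Yolanda free within 09:00–18:30: 10:30–13:30, 14:30–15:00, 15:30–16:00, 16:30–18:30.
Aarav ∩ Yolanda: 10:30–11:30, 14:30–15:00, 16:30–17:00, 17:30–18:00.
Aarav ∩ Yolanda ∩ Farrukh: 11:00–11:30, 14:30–15:00.
Total common minutes: 30 + 30 = 60.

60 minutes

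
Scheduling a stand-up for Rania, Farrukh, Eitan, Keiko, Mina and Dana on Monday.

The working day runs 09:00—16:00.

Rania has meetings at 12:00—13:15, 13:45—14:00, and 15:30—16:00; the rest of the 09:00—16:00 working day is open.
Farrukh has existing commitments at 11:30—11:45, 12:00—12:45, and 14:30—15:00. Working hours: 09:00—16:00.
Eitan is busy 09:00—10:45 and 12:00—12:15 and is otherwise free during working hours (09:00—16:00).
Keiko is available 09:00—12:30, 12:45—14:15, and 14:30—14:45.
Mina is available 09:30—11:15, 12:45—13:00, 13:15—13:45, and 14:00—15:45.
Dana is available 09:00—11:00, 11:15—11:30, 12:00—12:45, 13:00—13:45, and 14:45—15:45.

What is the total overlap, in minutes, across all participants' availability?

45 minutes

Rania free within 09:00–16:00: 09:00–12:00, 13:15–13:45, 14:00–15:30.
Farrukh free within 09:00–16:00: 09:00–11:30, 11:45–12:00, 12:45–14:30, 15:00–16:00.
Eitan free within 09:00–16:00: 10:45–12:00, 12:15–16:00.
Rania ∩ Farrukh: 09:00–11:30, 11:45–12:00, 13:15–13:45, 14:00–14:30, 15:00–15:30.
Rania ∩ Farrukh ∩ Eitan: 10:45–11:30, 11:45–12:00, 13:15–13:45, 14:00–14:30, 15:00–15:30.
Rania ∩ Farrukh ∩ Eitan ∩ Keiko: 10:45–11:30, 11:45–12:00, 13:15–13:45, 14:00–14:15.
Rania ∩ Farrukh ∩ Eitan ∩ Keiko ∩ Mina: 10:45–11:15, 13:15–13:45, 14:00–14:15.
Rania ∩ Farrukh ∩ Eitan ∩ Keiko ∩ Mina ∩ Dana: 10:45–11:00, 13:15–13:45.
Total common minutes: 15 + 30 = 45.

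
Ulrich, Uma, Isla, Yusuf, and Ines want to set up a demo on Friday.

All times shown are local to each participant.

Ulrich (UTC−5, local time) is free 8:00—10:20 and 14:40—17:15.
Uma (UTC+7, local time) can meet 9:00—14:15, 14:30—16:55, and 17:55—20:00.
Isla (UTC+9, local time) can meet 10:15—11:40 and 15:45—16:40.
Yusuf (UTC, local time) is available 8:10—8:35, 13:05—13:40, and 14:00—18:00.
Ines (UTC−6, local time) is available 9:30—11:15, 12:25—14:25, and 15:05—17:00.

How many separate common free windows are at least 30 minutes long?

Ulrich → UTC: 13:00–15:20, 19:40–22:15.
Uma → UTC: 02:00–07:15, 07:30–09:55, 10:55–13:00.
Isla → UTC: 01:15–02:40, 06:45–07:40.
Yusuf → UTC: 08:10–08:35, 13:05–13:40, 14:00–18:00.
Ines → UTC: 15:30–17:15, 18:25–20:25, 21:05–23:00.
Ulrich ∩ Uma: (none).
Ulrich ∩ Uma ∩ Isla: (none).
Ulrich ∩ Uma ∩ Isla ∩ Yusuf: (none).
Ulrich ∩ Uma ∩ Isla ∩ Yusuf ∩ Ines: (none).
Windows ≥ 30 min: (none).
That's 0 windows.

0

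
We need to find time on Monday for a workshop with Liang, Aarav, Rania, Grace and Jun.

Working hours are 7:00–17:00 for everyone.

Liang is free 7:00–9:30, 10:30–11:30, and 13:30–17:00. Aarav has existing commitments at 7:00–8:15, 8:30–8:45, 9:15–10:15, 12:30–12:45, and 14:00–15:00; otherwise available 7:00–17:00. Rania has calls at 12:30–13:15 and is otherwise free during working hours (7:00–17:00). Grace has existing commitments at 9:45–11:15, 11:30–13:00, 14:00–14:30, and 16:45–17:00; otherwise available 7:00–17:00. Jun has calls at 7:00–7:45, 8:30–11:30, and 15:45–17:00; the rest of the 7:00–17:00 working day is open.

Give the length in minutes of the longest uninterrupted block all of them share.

Aarav free within 07:00–17:00: 08:15–08:30, 08:45–09:15, 10:15–12:30, 12:45–14:00, 15:00–17:00.
Rania free within 07:00–17:00: 07:00–12:30, 13:15–17:00.
Grace free within 07:00–17:00: 07:00–09:45, 11:15–11:30, 13:00–14:00, 14:30–16:45.
Jun free within 07:00–17:00: 07:45–08:30, 11:30–15:45.
Liang ∩ Aarav: 08:15–08:30, 08:45–09:15, 10:30–11:30, 13:30–14:00, 15:00–17:00.
Liang ∩ Aarav ∩ Rania: 08:15–08:30, 08:45–09:15, 10:30–11:30, 13:30–14:00, 15:00–17:00.
Liang ∩ Aarav ∩ Rania ∩ Grace: 08:15–08:30, 08:45–09:15, 11:15–11:30, 13:30–14:00, 15:00–16:45.
Liang ∩ Aarav ∩ Rania ∩ Grace ∩ Jun: 08:15–08:30, 13:30–14:00, 15:00–15:45.
Common window lengths: 15, 30, 45 min; longest is 45.

45 minutes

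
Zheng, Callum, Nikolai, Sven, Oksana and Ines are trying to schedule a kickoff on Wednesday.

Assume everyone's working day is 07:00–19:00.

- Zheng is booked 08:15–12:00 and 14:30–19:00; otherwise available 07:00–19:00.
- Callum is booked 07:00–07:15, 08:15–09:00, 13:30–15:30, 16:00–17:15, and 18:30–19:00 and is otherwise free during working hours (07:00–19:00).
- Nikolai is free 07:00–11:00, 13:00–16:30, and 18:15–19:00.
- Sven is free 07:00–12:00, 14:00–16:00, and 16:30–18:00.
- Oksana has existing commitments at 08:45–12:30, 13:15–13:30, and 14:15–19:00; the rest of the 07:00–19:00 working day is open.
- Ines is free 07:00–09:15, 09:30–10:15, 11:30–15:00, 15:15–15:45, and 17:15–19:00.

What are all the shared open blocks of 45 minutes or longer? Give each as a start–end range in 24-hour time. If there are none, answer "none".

07:15–08:15

Zheng free within 07:00–19:00: 07:00–08:15, 12:00–14:30.
Callum free within 07:00–19:00: 07:15–08:15, 09:00–13:30, 15:30–16:00, 17:15–18:30.
Oksana free within 07:00–19:00: 07:00–08:45, 12:30–13:15, 13:30–14:15.
Zheng ∩ Callum: 07:15–08:15, 12:00–13:30.
Zheng ∩ Callum ∩ Nikolai: 07:15–08:15, 13:00–13:30.
Zheng ∩ Callum ∩ Nikolai ∩ Sven: 07:15–08:15.
Zheng ∩ Callum ∩ Nikolai ∩ Sven ∩ Oksana: 07:15–08:15.
Zheng ∩ Callum ∩ Nikolai ∩ Sven ∩ Oksana ∩ Ines: 07:15–08:15.
Windows ≥ 45 min: 07:15–08:15.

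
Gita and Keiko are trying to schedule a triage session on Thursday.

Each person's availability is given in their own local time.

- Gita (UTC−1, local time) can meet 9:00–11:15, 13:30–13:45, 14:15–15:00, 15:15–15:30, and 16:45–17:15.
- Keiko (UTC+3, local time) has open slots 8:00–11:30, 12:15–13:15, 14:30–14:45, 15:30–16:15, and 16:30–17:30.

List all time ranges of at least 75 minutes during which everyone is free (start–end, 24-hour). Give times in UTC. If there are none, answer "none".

none

Gita → UTC: 10:00–12:15, 14:30–14:45, 15:15–16:00, 16:15–16:30, 17:45–18:15.
Keiko → UTC: 05:00–08:30, 09:15–10:15, 11:30–11:45, 12:30–13:15, 13:30–14:30.
Gita ∩ Keiko: 10:00–10:15, 11:30–11:45.
Windows ≥ 75 min: (none).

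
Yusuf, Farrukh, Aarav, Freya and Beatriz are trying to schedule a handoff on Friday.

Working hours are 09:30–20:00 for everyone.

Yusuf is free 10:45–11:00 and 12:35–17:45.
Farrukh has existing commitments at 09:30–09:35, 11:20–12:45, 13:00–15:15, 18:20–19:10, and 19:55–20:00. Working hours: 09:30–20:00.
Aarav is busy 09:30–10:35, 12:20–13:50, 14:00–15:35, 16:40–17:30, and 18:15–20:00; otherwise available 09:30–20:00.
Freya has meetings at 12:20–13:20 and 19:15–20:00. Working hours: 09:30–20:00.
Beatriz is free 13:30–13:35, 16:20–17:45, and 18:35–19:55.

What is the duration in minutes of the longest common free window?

Farrukh free within 09:30–20:00: 09:35–11:20, 12:45–13:00, 15:15–18:20, 19:10–19:55.
Aarav free within 09:30–20:00: 10:35–12:20, 13:50–14:00, 15:35–16:40, 17:30–18:15.
Freya free within 09:30–20:00: 09:30–12:20, 13:20–19:15.
Yusuf ∩ Farrukh: 10:45–11:00, 12:45–13:00, 15:15–17:45.
Yusuf ∩ Farrukh ∩ Aarav: 10:45–11:00, 15:35–16:40, 17:30–17:45.
Yusuf ∩ Farrukh ∩ Aarav ∩ Freya: 10:45–11:00, 15:35–16:40, 17:30–17:45.
Yusuf ∩ Farrukh ∩ Aarav ∩ Freya ∩ Beatriz: 16:20–16:40, 17:30–17:45.
Common window lengths: 20, 15 min; longest is 20.

20 minutes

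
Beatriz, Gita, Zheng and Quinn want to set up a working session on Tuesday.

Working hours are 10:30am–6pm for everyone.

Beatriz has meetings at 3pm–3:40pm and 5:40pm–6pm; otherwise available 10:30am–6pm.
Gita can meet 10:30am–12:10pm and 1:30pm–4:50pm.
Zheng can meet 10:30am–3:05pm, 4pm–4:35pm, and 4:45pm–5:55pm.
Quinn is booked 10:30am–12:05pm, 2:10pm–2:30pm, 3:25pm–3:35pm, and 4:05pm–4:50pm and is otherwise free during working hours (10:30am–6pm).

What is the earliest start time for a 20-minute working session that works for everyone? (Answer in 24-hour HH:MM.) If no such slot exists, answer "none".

Beatriz free within 10:30–18:00: 10:30–15:00, 15:40–17:40.
Quinn free within 10:30–18:00: 12:05–14:10, 14:30–15:25, 15:35–16:05, 16:50–18:00.
Beatriz ∩ Gita: 10:30–12:10, 13:30–15:00, 15:40–16:50.
Beatriz ∩ Gita ∩ Zheng: 10:30–12:10, 13:30–15:00, 16:00–16:35, 16:45–16:50.
Beatriz ∩ Gita ∩ Zheng ∩ Quinn: 12:05–12:10, 13:30–14:10, 14:30–15:00, 16:00–16:05.
Windows ≥ 20 min: 13:30–14:10, 14:30–15:00.
Earliest such window starts at 13:30.

13:30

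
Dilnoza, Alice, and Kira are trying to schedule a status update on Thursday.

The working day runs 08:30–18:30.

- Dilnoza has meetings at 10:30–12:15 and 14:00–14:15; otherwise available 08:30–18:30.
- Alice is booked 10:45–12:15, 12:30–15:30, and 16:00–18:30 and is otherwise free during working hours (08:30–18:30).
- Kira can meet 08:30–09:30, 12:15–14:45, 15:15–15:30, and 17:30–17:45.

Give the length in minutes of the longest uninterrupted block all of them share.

Dilnoza free within 08:30–18:30: 08:30–10:30, 12:15–14:00, 14:15–18:30.
Alice free within 08:30–18:30: 08:30–10:45, 12:15–12:30, 15:30–16:00.
Dilnoza ∩ Alice: 08:30–10:30, 12:15–12:30, 15:30–16:00.
Dilnoza ∩ Alice ∩ Kira: 08:30–09:30, 12:15–12:30.
Common window lengths: 60, 15 min; longest is 60.

60 minutes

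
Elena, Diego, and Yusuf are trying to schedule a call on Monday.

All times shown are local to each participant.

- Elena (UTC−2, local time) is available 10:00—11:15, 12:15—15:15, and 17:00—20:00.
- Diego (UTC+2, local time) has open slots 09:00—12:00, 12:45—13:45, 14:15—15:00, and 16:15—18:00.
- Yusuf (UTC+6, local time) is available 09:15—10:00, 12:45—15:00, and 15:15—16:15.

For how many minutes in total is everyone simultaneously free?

Elena → UTC: 12:00–13:15, 14:15–17:15, 19:00–22:00.
Diego → UTC: 07:00–10:00, 10:45–11:45, 12:15–13:00, 14:15–16:00.
Yusuf → UTC: 03:15–04:00, 06:45–09:00, 09:15–10:15.
Elena ∩ Diego: 12:15–13:00, 14:15–16:00.
Elena ∩ Diego ∩ Yusuf: (none).
Total common minutes: 0.

0 minutes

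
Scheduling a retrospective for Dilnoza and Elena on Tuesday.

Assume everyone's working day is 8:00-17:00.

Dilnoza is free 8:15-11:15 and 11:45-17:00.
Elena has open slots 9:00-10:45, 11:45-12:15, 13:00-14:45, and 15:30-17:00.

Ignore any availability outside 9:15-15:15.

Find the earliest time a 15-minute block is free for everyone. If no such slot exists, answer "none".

09:15

Dilnoza ∩ Elena: 09:00–10:45, 11:45–12:15, 13:00–14:45, 15:30–17:00.
Restricted to 09:15–15:15: 09:15–10:45, 11:45–12:15, 13:00–14:45.
Windows ≥ 15 min: 09:15–10:45, 11:45–12:15, 13:00–14:45.
Earliest such window starts at 09:15.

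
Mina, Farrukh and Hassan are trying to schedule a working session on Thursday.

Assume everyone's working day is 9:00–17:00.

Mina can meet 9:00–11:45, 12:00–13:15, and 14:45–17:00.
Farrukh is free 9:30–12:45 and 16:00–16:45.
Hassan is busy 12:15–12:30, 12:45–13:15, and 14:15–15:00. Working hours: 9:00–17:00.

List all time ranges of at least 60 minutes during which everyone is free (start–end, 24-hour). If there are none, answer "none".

Hassan free within 09:00–17:00: 09:00–12:15, 12:30–12:45, 13:15–14:15, 15:00–17:00.
Mina ∩ Farrukh: 09:30–11:45, 12:00–12:45, 16:00–16:45.
Mina ∩ Farrukh ∩ Hassan: 09:30–11:45, 12:00–12:15, 12:30–12:45, 16:00–16:45.
Windows ≥ 60 min: 09:30–11:45.

09:30–11:45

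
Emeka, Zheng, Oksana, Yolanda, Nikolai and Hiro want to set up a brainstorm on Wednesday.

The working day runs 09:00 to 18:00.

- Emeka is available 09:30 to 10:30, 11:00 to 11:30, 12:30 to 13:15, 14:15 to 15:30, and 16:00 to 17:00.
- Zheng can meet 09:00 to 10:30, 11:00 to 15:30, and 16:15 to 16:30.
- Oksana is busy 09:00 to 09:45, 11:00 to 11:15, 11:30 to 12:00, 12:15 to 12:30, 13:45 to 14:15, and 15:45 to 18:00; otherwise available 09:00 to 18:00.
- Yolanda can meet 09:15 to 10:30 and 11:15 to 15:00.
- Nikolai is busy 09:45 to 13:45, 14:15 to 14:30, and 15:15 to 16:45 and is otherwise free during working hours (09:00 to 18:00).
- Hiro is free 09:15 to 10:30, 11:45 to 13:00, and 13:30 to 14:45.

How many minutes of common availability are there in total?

Oksana free within 09:00–18:00: 09:45–11:00, 11:15–11:30, 12:00–12:15, 12:30–13:45, 14:15–15:45.
Nikolai free within 09:00–18:00: 09:00–09:45, 13:45–14:15, 14:30–15:15, 16:45–18:00.
Emeka ∩ Zheng: 09:30–10:30, 11:00–11:30, 12:30–13:15, 14:15–15:30, 16:15–16:30.
Emeka ∩ Zheng ∩ Oksana: 09:45–10:30, 11:15–11:30, 12:30–13:15, 14:15–15:30.
Emeka ∩ Zheng ∩ Oksana ∩ Yolanda: 09:45–10:30, 11:15–11:30, 12:30–13:15, 14:15–15:00.
Emeka ∩ Zheng ∩ Oksana ∩ Yolanda ∩ Nikolai: 14:30–15:00.
Emeka ∩ Zheng ∩ Oksana ∩ Yolanda ∩ Nikolai ∩ Hiro: 14:30–14:45.
Total common minutes: 15.

15 minutes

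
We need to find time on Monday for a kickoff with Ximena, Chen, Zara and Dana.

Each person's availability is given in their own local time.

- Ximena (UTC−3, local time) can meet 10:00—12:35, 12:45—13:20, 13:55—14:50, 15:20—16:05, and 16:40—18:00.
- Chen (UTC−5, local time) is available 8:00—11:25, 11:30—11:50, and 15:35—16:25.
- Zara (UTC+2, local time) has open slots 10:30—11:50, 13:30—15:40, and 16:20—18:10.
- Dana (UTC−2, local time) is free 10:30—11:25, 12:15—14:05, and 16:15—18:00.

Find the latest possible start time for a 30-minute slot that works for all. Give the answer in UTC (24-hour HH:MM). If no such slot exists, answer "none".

15:05

Ximena → UTC: 13:00–15:35, 15:45–16:20, 16:55–17:50, 18:20–19:05, 19:40–21:00.
Chen → UTC: 13:00–16:25, 16:30–16:50, 20:35–21:25.
Zara → UTC: 08:30–09:50, 11:30–13:40, 14:20–16:10.
Dana → UTC: 12:30–13:25, 14:15–16:05, 18:15–20:00.
Ximena ∩ Chen: 13:00–15:35, 15:45–16:20, 20:35–21:00.
Ximena ∩ Chen ∩ Zara: 13:00–13:40, 14:20–15:35, 15:45–16:10.
Ximena ∩ Chen ∩ Zara ∩ Dana: 13:00–13:25, 14:20–15:35, 15:45–16:05.
Windows ≥ 30 min: 14:20–15:35.
Latest start in the last window 14:20–15:35 is 15:35 − 30 min = 15:05.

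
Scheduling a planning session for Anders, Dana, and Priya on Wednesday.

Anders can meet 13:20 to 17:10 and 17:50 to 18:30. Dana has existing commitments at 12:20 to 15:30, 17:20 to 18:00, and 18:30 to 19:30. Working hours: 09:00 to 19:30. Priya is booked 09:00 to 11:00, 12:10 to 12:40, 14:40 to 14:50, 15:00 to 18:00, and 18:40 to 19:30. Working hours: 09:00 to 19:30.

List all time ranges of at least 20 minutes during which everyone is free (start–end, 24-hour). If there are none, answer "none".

Dana free within 09:00–19:30: 09:00–12:20, 15:30–17:20, 18:00–18:30.
Priya free within 09:00–19:30: 11:00–12:10, 12:40–14:40, 14:50–15:00, 18:00–18:40.
Anders ∩ Dana: 15:30–17:10, 18:00–18:30.
Anders ∩ Dana ∩ Priya: 18:00–18:30.
Windows ≥ 20 min: 18:00–18:30.

18:00–18:30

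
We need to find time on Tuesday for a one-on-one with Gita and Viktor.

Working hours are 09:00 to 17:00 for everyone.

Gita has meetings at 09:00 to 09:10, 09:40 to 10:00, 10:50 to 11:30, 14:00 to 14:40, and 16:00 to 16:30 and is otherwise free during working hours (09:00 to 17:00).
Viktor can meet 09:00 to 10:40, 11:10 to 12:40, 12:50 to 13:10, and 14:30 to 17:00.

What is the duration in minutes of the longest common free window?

80 minutes

Gita free within 09:00–17:00: 09:10–09:40, 10:00–10:50, 11:30–14:00, 14:40–16:00, 16:30–17:00.
Gita ∩ Viktor: 09:10–09:40, 10:00–10:40, 11:30–12:40, 12:50–13:10, 14:40–16:00, 16:30–17:00.
Common window lengths: 30, 40, 70, 20, 80, 30 min; longest is 80.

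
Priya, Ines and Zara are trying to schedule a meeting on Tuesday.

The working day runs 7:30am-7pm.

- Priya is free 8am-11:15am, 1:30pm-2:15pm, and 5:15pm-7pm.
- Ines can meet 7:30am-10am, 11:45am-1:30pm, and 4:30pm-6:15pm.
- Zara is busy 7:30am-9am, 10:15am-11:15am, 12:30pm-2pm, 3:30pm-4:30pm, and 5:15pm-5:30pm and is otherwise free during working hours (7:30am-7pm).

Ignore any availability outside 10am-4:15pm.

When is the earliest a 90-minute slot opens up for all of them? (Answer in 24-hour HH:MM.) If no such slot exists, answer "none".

Zara free within 07:30–19:00: 09:00–10:15, 11:15–12:30, 14:00–15:30, 16:30–17:15, 17:30–19:00.
Priya ∩ Ines: 08:00–10:00, 17:15–18:15.
Priya ∩ Ines ∩ Zara: 09:00–10:00, 17:30–18:15.
Restricted to 10:00–16:15: (none).
Windows ≥ 90 min: (none).

none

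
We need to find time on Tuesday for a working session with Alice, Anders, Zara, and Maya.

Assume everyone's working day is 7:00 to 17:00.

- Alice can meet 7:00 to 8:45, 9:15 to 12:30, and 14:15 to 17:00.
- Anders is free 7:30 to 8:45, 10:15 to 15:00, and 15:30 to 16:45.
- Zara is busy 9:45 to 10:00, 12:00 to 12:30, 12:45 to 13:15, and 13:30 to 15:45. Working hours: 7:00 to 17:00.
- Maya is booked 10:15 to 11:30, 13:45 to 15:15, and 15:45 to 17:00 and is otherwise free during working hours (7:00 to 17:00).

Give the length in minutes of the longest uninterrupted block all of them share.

Zara free within 07:00–17:00: 07:00–09:45, 10:00–12:00, 12:30–12:45, 13:15–13:30, 15:45–17:00.
Maya free within 07:00–17:00: 07:00–10:15, 11:30–13:45, 15:15–15:45.
Alice ∩ Anders: 07:30–08:45, 10:15–12:30, 14:15–15:00, 15:30–16:45.
Alice ∩ Anders ∩ Zara: 07:30–08:45, 10:15–12:00, 15:45–16:45.
Alice ∩ Anders ∩ Zara ∩ Maya: 07:30–08:45, 11:30–12:00.
Common window lengths: 75, 30 min; longest is 75.

75 minutes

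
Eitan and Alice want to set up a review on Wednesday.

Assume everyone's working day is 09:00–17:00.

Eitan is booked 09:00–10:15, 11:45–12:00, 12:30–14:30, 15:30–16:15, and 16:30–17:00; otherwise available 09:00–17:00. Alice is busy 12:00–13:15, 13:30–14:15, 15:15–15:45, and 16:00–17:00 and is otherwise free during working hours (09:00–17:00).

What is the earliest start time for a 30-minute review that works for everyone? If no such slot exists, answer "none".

Eitan free within 09:00–17:00: 10:15–11:45, 12:00–12:30, 14:30–15:30, 16:15–16:30.
Alice free within 09:00–17:00: 09:00–12:00, 13:15–13:30, 14:15–15:15, 15:45–16:00.
Eitan ∩ Alice: 10:15–11:45, 14:30–15:15.
Windows ≥ 30 min: 10:15–11:45, 14:30–15:15.
Earliest such window starts at 10:15.

10:15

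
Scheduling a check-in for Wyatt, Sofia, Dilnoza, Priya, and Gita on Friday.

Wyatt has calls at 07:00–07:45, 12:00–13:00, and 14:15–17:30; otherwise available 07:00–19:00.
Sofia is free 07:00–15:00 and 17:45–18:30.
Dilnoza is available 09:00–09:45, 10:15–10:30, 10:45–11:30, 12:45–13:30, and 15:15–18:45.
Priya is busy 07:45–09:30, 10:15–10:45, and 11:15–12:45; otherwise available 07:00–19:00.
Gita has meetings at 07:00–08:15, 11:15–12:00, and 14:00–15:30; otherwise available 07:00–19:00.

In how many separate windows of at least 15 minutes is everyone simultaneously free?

Wyatt free within 07:00–19:00: 07:45–12:00, 13:00–14:15, 17:30–19:00.
Priya free within 07:00–19:00: 07:00–07:45, 09:30–10:15, 10:45–11:15, 12:45–19:00.
Gita free within 07:00–19:00: 08:15–11:15, 12:00–14:00, 15:30–19:00.
Wyatt ∩ Sofia: 07:45–12:00, 13:00–14:15, 17:45–18:30.
Wyatt ∩ Sofia ∩ Dilnoza: 09:00–09:45, 10:15–10:30, 10:45–11:30, 13:00–13:30, 17:45–18:30.
Wyatt ∩ Sofia ∩ Dilnoza ∩ Priya: 09:30–09:45, 10:45–11:15, 13:00–13:30, 17:45–18:30.
Wyatt ∩ Sofia ∩ Dilnoza ∩ Priya ∩ Gita: 09:30–09:45, 10:45–11:15, 13:00–13:30, 17:45–18:30.
Windows ≥ 15 min: 09:30–09:45, 10:45–11:15, 13:00–13:30, 17:45–18:30.
That's 4 windows.

4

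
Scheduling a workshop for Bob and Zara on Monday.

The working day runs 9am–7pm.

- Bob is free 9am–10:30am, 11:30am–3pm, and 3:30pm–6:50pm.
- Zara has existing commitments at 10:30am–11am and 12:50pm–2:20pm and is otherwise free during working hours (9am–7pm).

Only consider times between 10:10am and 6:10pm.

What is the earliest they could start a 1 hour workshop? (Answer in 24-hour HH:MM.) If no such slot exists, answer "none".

11:30

Zara free within 09:00–19:00: 09:00–10:30, 11:00–12:50, 14:20–19:00.
Bob ∩ Zara: 09:00–10:30, 11:30–12:50, 14:20–15:00, 15:30–18:50.
Restricted to 10:10–18:10: 10:10–10:30, 11:30–12:50, 14:20–15:00, 15:30–18:10.
Windows ≥ 60 min: 11:30–12:50, 15:30–18:10.
Earliest such window starts at 11:30.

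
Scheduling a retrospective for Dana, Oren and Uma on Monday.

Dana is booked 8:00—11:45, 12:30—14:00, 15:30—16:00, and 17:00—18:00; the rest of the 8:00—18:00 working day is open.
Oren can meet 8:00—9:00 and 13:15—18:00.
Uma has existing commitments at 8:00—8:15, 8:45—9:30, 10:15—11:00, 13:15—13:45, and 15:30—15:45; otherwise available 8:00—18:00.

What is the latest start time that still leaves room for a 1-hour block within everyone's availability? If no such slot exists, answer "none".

16:00

Dana free within 08:00–18:00: 11:45–12:30, 14:00–15:30, 16:00–17:00.
Uma free within 08:00–18:00: 08:15–08:45, 09:30–10:15, 11:00–13:15, 13:45–15:30, 15:45–18:00.
Dana ∩ Oren: 14:00–15:30, 16:00–17:00.
Dana ∩ Oren ∩ Uma: 14:00–15:30, 16:00–17:00.
Windows ≥ 60 min: 14:00–15:30, 16:00–17:00.
Latest start in the last window 16:00–17:00 is 17:00 − 60 min = 16:00.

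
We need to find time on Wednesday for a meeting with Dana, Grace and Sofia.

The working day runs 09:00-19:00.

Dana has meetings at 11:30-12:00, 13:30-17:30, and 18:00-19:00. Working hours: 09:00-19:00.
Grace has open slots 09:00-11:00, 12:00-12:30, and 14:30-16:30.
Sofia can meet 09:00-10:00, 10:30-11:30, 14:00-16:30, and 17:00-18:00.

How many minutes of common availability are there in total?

90 minutes

Dana free within 09:00–19:00: 09:00–11:30, 12:00–13:30, 17:30–18:00.
Dana ∩ Grace: 09:00–11:00, 12:00–12:30.
Dana ∩ Grace ∩ Sofia: 09:00–10:00, 10:30–11:00.
Total common minutes: 60 + 30 = 90.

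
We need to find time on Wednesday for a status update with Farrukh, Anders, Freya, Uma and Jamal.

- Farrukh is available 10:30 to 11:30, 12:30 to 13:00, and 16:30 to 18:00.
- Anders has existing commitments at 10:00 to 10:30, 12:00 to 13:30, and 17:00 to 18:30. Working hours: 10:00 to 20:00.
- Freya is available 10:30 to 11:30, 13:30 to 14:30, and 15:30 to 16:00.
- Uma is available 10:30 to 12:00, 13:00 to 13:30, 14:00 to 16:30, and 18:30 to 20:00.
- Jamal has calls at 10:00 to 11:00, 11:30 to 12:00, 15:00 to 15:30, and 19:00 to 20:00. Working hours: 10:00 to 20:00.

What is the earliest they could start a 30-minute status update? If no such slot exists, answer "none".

Anders free within 10:00–20:00: 10:30–12:00, 13:30–17:00, 18:30–20:00.
Jamal free within 10:00–20:00: 11:00–11:30, 12:00–15:00, 15:30–19:00.
Farrukh ∩ Anders: 10:30–11:30, 16:30–17:00.
Farrukh ∩ Anders ∩ Freya: 10:30–11:30.
Farrukh ∩ Anders ∩ Freya ∩ Uma: 10:30–11:30.
Farrukh ∩ Anders ∩ Freya ∩ Uma ∩ Jamal: 11:00–11:30.
Windows ≥ 30 min: 11:00–11:30.
Earliest such window starts at 11:00.

11:00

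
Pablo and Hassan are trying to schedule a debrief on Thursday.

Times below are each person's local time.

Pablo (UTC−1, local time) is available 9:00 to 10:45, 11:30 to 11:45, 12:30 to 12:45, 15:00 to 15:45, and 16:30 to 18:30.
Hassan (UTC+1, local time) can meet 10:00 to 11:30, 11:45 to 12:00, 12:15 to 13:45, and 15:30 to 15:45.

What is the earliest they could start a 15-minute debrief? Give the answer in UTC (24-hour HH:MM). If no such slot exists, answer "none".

Pablo → UTC: 10:00–11:45, 12:30–12:45, 13:30–13:45, 16:00–16:45, 17:30–19:30.
Hassan → UTC: 09:00–10:30, 10:45–11:00, 11:15–12:45, 14:30–14:45.
Pablo ∩ Hassan: 10:00–10:30, 10:45–11:00, 11:15–11:45, 12:30–12:45.
Windows ≥ 15 min: 10:00–10:30, 10:45–11:00, 11:15–11:45, 12:30–12:45.
Earliest such window starts at 10:00.

10:00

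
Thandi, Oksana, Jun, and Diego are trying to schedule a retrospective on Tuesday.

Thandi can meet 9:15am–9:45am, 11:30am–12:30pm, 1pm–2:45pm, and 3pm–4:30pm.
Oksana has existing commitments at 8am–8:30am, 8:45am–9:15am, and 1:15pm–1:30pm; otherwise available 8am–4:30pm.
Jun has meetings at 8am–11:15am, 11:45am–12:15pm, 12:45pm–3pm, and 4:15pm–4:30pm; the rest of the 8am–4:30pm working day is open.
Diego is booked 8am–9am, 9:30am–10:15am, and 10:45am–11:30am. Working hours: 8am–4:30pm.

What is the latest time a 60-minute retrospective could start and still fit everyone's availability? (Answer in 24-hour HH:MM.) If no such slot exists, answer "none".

15:15

Oksana free within 08:00–16:30: 08:30–08:45, 09:15–13:15, 13:30–16:30.
Jun free within 08:00–16:30: 11:15–11:45, 12:15–12:45, 15:00–16:15.
Diego free within 08:00–16:30: 09:00–09:30, 10:15–10:45, 11:30–16:30.
Thandi ∩ Oksana: 09:15–09:45, 11:30–12:30, 13:00–13:15, 13:30–14:45, 15:00–16:30.
Thandi ∩ Oksana ∩ Jun: 11:30–11:45, 12:15–12:30, 15:00–16:15.
Thandi ∩ Oksana ∩ Jun ∩ Diego: 11:30–11:45, 12:15–12:30, 15:00–16:15.
Windows ≥ 60 min: 15:00–16:15.
Latest start in the last window 15:00–16:15 is 16:15 − 60 min = 15:15.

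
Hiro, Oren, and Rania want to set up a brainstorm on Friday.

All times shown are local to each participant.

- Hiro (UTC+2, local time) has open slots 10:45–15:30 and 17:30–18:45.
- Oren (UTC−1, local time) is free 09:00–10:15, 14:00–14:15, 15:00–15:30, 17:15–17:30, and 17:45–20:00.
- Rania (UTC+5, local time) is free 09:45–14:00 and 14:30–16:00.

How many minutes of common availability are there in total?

Hiro → UTC: 08:45–13:30, 15:30–16:45.
Oren → UTC: 10:00–11:15, 15:00–15:15, 16:00–16:30, 18:15–18:30, 18:45–21:00.
Rania → UTC: 04:45–09:00, 09:30–11:00.
Hiro ∩ Oren: 10:00–11:15, 16:00–16:30.
Hiro ∩ Oren ∩ Rania: 10:00–11:00.
Total common minutes: 60.

60 minutes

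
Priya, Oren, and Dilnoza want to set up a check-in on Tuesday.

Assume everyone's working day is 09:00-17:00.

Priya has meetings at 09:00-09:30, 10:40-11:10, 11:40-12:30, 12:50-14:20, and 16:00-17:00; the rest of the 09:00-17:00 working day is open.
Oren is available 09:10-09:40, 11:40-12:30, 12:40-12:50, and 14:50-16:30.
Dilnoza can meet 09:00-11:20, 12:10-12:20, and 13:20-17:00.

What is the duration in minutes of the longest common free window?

Priya free within 09:00–17:00: 09:30–10:40, 11:10–11:40, 12:30–12:50, 14:20–16:00.
Priya ∩ Oren: 09:30–09:40, 12:40–12:50, 14:50–16:00.
Priya ∩ Oren ∩ Dilnoza: 09:30–09:40, 14:50–16:00.
Common window lengths: 10, 70 min; longest is 70.

70 minutes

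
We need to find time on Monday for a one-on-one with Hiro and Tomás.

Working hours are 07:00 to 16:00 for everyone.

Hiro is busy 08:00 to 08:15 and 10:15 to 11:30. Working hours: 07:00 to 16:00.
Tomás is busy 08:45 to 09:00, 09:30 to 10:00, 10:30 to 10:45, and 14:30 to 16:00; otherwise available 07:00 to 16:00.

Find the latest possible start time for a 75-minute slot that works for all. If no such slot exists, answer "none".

13:15

Hiro free within 07:00–16:00: 07:00–08:00, 08:15–10:15, 11:30–16:00.
Tomás free within 07:00–16:00: 07:00–08:45, 09:00–09:30, 10:00–10:30, 10:45–14:30.
Hiro ∩ Tomás: 07:00–08:00, 08:15–08:45, 09:00–09:30, 10:00–10:15, 11:30–14:30.
Windows ≥ 75 min: 11:30–14:30.
Latest start in the last window 11:30–14:30 is 14:30 − 75 min = 13:15.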